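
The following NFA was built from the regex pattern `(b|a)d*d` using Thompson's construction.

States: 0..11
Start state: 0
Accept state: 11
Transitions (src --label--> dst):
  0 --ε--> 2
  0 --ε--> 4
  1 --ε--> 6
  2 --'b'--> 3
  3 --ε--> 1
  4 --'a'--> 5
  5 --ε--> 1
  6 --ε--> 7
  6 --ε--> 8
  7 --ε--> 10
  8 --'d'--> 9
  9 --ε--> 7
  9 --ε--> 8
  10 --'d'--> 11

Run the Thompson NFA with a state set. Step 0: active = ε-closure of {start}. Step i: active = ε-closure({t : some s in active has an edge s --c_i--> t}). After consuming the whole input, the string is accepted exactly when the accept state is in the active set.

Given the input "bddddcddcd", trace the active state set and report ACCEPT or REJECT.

Answer: REJECT

Derivation:
initial (ε-close {0}): {0,2,4}
'b' @ 1: {1,3,6,7,8,10}
'd' @ 2: {7,8,9,10,11}  [accepting]
'd' @ 3: {7,8,9,10,11}  [accepting]
'd' @ 4: {7,8,9,10,11}  [accepting]
'd' @ 5: {7,8,9,10,11}  [accepting]
'c' @ 6: {}  — state set empty
rest 'ddcd' ignored (set empty)
end set {} — state 11 not in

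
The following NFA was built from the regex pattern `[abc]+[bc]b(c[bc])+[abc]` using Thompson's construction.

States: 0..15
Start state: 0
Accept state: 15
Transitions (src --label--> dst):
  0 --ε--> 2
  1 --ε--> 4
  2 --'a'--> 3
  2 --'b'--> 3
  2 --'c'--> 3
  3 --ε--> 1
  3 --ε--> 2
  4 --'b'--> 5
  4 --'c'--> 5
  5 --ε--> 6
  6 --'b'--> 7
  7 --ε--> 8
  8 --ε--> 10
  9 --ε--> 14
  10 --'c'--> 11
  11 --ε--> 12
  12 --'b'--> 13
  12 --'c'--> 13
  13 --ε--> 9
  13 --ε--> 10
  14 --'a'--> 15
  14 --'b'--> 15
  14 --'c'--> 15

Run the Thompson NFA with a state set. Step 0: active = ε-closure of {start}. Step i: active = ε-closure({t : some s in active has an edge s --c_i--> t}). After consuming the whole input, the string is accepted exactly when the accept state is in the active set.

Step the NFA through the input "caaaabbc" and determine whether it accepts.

S₀ = ε-closure({0}) = {0,2}
'c' @ 1: {1,2,3,4}
'a' @ 2: {1,2,3,4}
'a' @ 3: {1,2,3,4}
'a' @ 4: {1,2,3,4}
'a' @ 5: {1,2,3,4}
'b' @ 6: {1,2,3,4,5,6}
'b' @ 7: {1,2,3,4,5,6,7,8,10}
'c' @ 8: {1,2,3,4,5,6,11,12}
final: {1,2,3,4,5,6,11,12}; accept 15 not in set

Answer: REJECT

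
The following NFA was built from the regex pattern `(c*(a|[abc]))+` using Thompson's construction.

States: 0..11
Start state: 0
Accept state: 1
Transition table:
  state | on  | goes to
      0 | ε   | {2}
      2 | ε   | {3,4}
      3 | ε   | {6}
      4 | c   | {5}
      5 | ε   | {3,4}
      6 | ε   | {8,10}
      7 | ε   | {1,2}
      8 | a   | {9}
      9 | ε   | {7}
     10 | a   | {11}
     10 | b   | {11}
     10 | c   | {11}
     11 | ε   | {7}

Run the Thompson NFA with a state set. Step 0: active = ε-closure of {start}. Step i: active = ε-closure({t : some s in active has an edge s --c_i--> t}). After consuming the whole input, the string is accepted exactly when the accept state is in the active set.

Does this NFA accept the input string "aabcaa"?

initial (ε-close {0}): {0,2,3,4,6,8,10}
'a' @ 1: {1,2,3,4,6,7,8,9,10,11}  ✓accept
'a' @ 2: {1,2,3,4,6,7,8,9,10,11}  ✓accept
'b' @ 3: {1,2,3,4,6,7,8,10,11}  ✓accept
'c' @ 4: {1,2,3,4,5,6,7,8,10,11}  ✓accept
'a' @ 5: {1,2,3,4,6,7,8,9,10,11}  ✓accept
'a' @ 6: {1,2,3,4,6,7,8,9,10,11}  ✓accept
end set {1,2,3,4,6,7,8,9,10,11} — state 1 in

Answer: ACCEPT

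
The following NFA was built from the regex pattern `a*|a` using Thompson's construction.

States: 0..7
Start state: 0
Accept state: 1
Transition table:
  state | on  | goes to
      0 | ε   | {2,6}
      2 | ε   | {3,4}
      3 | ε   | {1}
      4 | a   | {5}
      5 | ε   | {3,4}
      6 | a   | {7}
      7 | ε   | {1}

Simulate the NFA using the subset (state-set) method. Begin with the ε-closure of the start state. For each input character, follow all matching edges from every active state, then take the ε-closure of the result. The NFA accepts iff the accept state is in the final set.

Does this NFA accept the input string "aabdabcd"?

Answer: REJECT

Trace:
S₀ = ε-closure({0}) = {0,1,2,3,4,6}
'a' @ 1: {1,3,4,5,7}  [accepting]
'a' @ 2: {1,3,4,5}  [accepting]
'b' @ 3: {}  — no active states
rest 'dabcd' ignored (set empty)
end set {} — state 1 not in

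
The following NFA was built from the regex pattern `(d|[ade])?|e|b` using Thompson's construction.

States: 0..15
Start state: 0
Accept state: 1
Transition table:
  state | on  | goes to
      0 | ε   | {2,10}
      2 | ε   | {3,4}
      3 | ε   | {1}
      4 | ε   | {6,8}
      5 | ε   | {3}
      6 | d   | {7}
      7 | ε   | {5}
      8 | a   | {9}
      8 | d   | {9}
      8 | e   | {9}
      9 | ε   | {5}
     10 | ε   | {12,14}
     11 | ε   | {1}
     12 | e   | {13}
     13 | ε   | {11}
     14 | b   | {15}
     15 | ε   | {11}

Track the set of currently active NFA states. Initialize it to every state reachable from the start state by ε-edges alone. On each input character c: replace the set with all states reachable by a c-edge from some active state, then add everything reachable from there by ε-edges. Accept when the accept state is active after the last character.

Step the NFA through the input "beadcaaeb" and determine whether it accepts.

initial (ε-close {0}): {0,1,2,3,4,6,8,10,12,14}
'b' @ 1: {1,11,15}  ✓accept
'e' @ 2: {}  — no active states
rest 'adcaaeb' ignored (set empty)
final: {}; accept 1 not in set

Answer: REJECT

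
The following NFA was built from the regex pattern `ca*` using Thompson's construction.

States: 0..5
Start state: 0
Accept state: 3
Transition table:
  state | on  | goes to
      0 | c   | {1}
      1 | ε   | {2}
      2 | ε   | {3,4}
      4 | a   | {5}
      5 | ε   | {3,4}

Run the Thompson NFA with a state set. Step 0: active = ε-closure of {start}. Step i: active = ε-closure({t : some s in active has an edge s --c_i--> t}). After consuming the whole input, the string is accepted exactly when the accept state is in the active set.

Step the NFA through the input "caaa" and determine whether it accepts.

start: ε-closure({0}) = {0}
'c' @ 1: {1,2,3,4}  (accept∈set)
'a' @ 2: {3,4,5}  (accept∈set)
'a' @ 3: {3,4,5}  (accept∈set)
'a' @ 4: {3,4,5}  (accept∈set)
after full input: {3,4,5}  (accept=3 in)

Answer: ACCEPT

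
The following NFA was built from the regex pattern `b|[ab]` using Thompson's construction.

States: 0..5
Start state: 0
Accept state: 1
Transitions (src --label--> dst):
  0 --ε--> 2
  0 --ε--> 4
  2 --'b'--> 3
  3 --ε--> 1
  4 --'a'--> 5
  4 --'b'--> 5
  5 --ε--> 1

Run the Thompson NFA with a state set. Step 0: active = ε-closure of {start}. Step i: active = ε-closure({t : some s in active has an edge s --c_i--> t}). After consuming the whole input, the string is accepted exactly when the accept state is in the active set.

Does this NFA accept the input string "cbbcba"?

S₀ = ε-closure({0}) = {0,2,4}
'c' @ 1: {}  — dead — no transitions
rest 'bbcba' ignored (set empty)
after full input: {}  (accept=1 not in)

Answer: REJECT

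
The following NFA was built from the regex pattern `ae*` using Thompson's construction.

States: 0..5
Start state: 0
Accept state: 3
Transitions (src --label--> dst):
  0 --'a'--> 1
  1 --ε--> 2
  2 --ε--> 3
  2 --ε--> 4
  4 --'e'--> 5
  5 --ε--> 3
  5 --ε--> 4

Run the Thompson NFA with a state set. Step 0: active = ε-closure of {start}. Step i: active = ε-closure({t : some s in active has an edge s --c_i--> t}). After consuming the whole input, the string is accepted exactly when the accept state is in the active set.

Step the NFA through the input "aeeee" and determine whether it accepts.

Answer: ACCEPT

Derivation:
initial (ε-close {0}): {0}
'a' @ 1: {1,2,3,4}  ✓accept
'e' @ 2: {3,4,5}  ✓accept
'e' @ 3: {3,4,5}  ✓accept
'e' @ 4: {3,4,5}  ✓accept
'e' @ 5: {3,4,5}  ✓accept
after full input: {3,4,5}  (accept=3 in)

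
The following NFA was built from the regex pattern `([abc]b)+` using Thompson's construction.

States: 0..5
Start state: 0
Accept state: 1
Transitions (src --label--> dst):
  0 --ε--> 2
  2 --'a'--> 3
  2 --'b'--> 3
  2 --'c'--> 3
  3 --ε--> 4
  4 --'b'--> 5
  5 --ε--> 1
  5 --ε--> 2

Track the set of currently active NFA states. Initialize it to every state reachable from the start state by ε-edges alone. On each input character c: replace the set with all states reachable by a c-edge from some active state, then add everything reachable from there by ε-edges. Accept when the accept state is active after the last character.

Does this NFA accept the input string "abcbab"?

Answer: ACCEPT

Steps:
initial (ε-close {0}): {0,2}
'a' @ 1: {3,4}
'b' @ 2: {1,2,5}  [accepting]
'c' @ 3: {3,4}
'b' @ 4: {1,2,5}  [accepting]
'a' @ 5: {3,4}
'b' @ 6: {1,2,5}  [accepting]
after full input: {1,2,5}  (accept=1 in)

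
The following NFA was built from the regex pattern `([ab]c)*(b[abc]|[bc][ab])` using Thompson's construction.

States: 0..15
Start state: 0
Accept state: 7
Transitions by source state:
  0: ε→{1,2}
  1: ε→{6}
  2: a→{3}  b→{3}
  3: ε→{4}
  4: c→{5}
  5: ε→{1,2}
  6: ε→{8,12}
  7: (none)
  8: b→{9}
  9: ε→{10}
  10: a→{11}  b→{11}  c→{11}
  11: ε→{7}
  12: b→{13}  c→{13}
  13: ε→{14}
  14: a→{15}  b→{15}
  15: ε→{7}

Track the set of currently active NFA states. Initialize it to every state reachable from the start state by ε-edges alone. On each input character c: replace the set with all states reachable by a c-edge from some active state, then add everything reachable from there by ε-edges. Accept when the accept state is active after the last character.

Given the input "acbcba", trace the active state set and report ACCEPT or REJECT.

Answer: ACCEPT

Steps:
start: ε-closure({0}) = {0,1,2,6,8,12}
'a' @ 1: {3,4}
'c' @ 2: {1,2,5,6,8,12}
'b' @ 3: {3,4,9,10,13,14}
'c' @ 4: {1,2,5,6,7,8,11,12}  [accepting]
'b' @ 5: {3,4,9,10,13,14}
'a' @ 6: {7,11,15}  [accepting]
after full input: {7,11,15}  (accept=7 in)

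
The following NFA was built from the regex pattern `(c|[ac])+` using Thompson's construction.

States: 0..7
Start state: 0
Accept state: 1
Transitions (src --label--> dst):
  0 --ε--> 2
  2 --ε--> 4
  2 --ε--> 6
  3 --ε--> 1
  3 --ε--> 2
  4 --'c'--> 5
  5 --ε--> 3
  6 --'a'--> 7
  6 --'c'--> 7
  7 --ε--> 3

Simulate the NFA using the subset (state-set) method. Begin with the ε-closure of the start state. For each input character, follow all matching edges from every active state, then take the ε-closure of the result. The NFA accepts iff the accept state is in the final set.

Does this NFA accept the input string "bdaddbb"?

S₀ = ε-closure({0}) = {0,2,4,6}
'b' @ 1: {}  — state set empty
rest 'daddbb' ignored (set empty)
end set {} — state 1 not in

Answer: REJECT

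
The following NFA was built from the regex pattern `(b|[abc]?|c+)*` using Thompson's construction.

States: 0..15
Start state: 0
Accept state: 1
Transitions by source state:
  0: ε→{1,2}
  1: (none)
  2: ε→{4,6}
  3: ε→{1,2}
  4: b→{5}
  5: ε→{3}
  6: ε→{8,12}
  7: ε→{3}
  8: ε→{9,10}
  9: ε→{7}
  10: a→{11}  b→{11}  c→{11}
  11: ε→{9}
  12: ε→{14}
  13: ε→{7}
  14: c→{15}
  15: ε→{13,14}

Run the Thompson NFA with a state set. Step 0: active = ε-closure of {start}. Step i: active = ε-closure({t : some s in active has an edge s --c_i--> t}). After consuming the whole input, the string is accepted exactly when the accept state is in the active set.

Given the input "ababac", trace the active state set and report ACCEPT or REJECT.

Answer: ACCEPT

Steps:
start: ε-closure({0}) = {0,1,2,3,4,6,7,8,9,10,12,14}
'a' @ 1: {1,2,3,4,6,7,8,9,10,11,12,14}  ✓accept
'b' @ 2: {1,2,3,4,5,6,7,8,9,10,11,12,14}  ✓accept
'a' @ 3: {1,2,3,4,6,7,8,9,10,11,12,14}  ✓accept
'b' @ 4: {1,2,3,4,5,6,7,8,9,10,11,12,14}  ✓accept
'a' @ 5: {1,2,3,4,6,7,8,9,10,11,12,14}  ✓accept
'c' @ 6: {1,2,3,4,6,7,8,9,10,11,12,13,14,15}  ✓accept
after full input: {1,2,3,4,6,7,8,9,10,11,12,13,14,15}  (accept=1 in)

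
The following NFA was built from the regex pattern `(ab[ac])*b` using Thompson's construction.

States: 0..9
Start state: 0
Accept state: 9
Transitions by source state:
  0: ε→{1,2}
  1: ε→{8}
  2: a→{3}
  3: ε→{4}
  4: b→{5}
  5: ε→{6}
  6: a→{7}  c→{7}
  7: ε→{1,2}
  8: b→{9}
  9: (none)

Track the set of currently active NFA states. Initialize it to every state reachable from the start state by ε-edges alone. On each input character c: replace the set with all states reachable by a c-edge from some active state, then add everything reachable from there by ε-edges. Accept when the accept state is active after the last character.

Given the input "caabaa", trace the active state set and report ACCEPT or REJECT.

Answer: REJECT

Steps:
start: ε-closure({0}) = {0,1,2,8}
'c' @ 1: {}  — dead — no transitions
rest 'aabaa' ignored (set empty)
final: {}; accept 9 not in set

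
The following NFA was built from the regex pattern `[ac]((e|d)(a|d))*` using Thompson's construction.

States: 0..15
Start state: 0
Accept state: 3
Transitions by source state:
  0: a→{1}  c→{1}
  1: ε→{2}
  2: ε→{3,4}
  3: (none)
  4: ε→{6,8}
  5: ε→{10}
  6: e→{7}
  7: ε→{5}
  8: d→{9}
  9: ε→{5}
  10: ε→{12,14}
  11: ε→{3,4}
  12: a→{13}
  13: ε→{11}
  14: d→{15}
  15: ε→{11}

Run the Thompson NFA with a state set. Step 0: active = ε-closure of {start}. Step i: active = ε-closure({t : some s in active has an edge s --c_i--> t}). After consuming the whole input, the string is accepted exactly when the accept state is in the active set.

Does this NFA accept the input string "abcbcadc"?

Answer: REJECT

Steps:
S₀ = ε-closure({0}) = {0}
'a' @ 1: {1,2,3,4,6,8}  [accepting]
'b' @ 2: {}  — state set empty
rest 'cbcadc' ignored (set empty)
final: {}; accept 3 not in set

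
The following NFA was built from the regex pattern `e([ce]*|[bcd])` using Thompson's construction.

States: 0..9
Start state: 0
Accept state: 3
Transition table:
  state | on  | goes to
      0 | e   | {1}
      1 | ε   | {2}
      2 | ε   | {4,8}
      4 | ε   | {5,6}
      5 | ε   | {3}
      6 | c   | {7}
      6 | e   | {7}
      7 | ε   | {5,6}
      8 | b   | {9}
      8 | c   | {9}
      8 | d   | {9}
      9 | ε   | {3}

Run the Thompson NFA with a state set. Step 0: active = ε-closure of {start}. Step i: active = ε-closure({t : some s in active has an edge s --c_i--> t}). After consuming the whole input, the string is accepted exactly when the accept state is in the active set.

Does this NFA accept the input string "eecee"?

S₀ = ε-closure({0}) = {0}
'e' @ 1: {1,2,3,4,5,6,8}  (accept∈set)
'e' @ 2: {3,5,6,7}  (accept∈set)
'c' @ 3: {3,5,6,7}  (accept∈set)
'e' @ 4: {3,5,6,7}  (accept∈set)
'e' @ 5: {3,5,6,7}  (accept∈set)
end set {3,5,6,7} — state 3 in

Answer: ACCEPT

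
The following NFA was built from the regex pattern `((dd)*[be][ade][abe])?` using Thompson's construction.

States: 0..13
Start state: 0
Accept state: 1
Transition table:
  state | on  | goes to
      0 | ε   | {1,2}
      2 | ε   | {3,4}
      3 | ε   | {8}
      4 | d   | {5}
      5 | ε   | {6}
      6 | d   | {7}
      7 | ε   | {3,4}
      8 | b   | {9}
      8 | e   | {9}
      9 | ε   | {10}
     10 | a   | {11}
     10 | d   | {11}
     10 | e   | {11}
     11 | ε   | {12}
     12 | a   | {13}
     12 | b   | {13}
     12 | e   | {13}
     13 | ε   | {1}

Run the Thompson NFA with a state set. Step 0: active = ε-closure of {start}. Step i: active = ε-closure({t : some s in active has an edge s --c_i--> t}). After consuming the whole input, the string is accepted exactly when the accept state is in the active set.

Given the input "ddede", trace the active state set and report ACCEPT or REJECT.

initial (ε-close {0}): {0,1,2,3,4,8}
'd' @ 1: {5,6}
'd' @ 2: {3,4,7,8}
'e' @ 3: {9,10}
'd' @ 4: {11,12}
'e' @ 5: {1,13}  (accept∈set)
after full input: {1,13}  (accept=1 in)

Answer: ACCEPT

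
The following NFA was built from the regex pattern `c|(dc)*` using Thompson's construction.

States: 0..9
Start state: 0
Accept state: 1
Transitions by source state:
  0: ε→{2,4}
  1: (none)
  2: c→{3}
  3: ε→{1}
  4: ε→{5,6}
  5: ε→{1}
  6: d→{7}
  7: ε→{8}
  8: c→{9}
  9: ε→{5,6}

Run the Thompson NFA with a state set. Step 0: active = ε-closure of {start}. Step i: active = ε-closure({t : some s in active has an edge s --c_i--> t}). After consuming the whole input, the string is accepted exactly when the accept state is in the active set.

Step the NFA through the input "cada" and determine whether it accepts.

Answer: REJECT

Trace:
start: ε-closure({0}) = {0,1,2,4,5,6}
'c' @ 1: {1,3}  ✓accept
'a' @ 2: {}  — dead — no transitions
rest 'da' ignored (set empty)
end set {} — state 1 not in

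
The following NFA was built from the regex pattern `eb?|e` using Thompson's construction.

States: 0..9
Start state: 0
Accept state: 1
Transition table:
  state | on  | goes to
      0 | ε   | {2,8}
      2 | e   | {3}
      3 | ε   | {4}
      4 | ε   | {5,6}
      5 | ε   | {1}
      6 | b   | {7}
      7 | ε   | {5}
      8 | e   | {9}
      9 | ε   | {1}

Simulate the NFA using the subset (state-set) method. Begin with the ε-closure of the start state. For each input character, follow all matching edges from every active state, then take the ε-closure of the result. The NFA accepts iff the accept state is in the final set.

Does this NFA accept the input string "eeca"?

Answer: REJECT

Derivation:
start: ε-closure({0}) = {0,2,8}
'e' @ 1: {1,3,4,5,6,9}  (accept∈set)
'e' @ 2: {}  — no active states
rest 'ca' ignored (set empty)
end set {} — state 1 not in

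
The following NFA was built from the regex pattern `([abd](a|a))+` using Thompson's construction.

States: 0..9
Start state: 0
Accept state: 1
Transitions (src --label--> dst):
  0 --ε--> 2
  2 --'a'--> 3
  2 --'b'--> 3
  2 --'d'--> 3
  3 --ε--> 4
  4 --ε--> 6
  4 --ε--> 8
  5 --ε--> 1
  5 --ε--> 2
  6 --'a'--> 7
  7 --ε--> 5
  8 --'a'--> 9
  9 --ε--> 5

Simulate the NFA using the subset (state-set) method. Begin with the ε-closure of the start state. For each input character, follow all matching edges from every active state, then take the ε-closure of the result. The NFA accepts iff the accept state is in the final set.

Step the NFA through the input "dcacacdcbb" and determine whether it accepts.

Answer: REJECT

Trace:
start: ε-closure({0}) = {0,2}
'd' @ 1: {3,4,6,8}
'c' @ 2: {}  — state set empty
rest 'acacdcbb' ignored (set empty)
end set {} — state 1 not in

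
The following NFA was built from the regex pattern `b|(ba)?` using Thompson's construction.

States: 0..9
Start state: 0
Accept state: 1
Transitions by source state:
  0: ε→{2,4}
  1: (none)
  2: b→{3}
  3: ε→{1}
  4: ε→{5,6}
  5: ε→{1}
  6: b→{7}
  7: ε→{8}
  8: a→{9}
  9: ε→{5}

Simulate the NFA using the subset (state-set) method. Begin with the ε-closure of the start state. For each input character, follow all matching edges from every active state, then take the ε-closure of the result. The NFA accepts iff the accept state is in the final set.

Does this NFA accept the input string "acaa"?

Answer: REJECT

Trace:
start: ε-closure({0}) = {0,1,2,4,5,6}
'a' @ 1: {}  — dead — no transitions
rest 'caa' ignored (set empty)
after full input: {}  (accept=1 not in)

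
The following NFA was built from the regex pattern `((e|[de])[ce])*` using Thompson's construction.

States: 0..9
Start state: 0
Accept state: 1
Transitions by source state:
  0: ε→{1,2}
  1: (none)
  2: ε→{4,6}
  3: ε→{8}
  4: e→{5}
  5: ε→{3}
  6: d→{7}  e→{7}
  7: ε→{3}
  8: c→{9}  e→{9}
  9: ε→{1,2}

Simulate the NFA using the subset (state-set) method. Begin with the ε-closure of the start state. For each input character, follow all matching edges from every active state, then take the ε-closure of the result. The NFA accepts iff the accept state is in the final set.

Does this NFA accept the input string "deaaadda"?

start: ε-closure({0}) = {0,1,2,4,6}
'd' @ 1: {3,7,8}
'e' @ 2: {1,2,4,6,9}  ✓accept
'a' @ 3: {}  — state set empty
rest 'aadda' ignored (set empty)
after full input: {}  (accept=1 not in)

Answer: REJECT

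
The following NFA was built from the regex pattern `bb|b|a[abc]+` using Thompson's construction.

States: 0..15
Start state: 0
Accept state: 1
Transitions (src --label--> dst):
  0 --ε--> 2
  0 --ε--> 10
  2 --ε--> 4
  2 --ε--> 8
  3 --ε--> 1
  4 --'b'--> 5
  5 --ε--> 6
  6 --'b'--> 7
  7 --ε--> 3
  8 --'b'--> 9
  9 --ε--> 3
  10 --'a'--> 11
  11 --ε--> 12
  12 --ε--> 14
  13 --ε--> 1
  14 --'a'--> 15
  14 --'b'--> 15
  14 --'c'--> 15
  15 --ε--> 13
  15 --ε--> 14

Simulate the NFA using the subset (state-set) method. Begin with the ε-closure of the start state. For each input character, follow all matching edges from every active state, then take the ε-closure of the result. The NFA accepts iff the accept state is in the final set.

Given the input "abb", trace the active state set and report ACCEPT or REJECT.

S₀ = ε-closure({0}) = {0,2,4,8,10}
'a' @ 1: {11,12,14}
'b' @ 2: {1,13,14,15}  (accept∈set)
'b' @ 3: {1,13,14,15}  (accept∈set)
end set {1,13,14,15} — state 1 in

Answer: ACCEPT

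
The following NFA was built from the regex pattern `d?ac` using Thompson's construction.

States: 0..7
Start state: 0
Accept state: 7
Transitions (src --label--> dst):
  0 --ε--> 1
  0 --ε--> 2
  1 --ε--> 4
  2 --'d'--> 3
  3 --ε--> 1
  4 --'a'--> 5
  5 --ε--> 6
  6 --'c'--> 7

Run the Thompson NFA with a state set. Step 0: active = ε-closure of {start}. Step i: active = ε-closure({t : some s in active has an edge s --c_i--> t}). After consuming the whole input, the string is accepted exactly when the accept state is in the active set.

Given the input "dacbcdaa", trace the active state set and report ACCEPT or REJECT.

Answer: REJECT

Trace:
start: ε-closure({0}) = {0,1,2,4}
'd' @ 1: {1,3,4}
'a' @ 2: {5,6}
'c' @ 3: {7}  ✓accept
'b' @ 4: {}  — dead — no transitions
rest 'cdaa' ignored (set empty)
end set {} — state 7 not in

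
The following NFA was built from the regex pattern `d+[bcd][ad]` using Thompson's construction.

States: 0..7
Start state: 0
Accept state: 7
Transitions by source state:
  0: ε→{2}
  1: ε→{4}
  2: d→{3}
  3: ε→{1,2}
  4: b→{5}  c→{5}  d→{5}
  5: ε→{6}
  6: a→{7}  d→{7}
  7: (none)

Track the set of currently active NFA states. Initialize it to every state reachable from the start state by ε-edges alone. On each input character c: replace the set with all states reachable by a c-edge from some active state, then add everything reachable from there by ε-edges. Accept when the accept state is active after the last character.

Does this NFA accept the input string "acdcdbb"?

Answer: REJECT

Derivation:
S₀ = ε-closure({0}) = {0,2}
'a' @ 1: {}  — state set empty
rest 'cdcdbb' ignored (set empty)
final: {}; accept 7 not in set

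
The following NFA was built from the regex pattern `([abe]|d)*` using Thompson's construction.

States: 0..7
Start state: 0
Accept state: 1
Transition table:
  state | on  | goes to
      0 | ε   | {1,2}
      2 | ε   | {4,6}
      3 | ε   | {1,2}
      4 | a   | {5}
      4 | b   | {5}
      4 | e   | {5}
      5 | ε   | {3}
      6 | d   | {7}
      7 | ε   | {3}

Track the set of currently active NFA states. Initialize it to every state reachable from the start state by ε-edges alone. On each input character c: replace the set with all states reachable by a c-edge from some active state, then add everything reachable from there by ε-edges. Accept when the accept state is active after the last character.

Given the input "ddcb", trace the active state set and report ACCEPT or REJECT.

Answer: REJECT

Steps:
start: ε-closure({0}) = {0,1,2,4,6}
'd' @ 1: {1,2,3,4,6,7}  (accept∈set)
'd' @ 2: {1,2,3,4,6,7}  (accept∈set)
'c' @ 3: {}  — state set empty
rest 'b' ignored (set empty)
after full input: {}  (accept=1 not in)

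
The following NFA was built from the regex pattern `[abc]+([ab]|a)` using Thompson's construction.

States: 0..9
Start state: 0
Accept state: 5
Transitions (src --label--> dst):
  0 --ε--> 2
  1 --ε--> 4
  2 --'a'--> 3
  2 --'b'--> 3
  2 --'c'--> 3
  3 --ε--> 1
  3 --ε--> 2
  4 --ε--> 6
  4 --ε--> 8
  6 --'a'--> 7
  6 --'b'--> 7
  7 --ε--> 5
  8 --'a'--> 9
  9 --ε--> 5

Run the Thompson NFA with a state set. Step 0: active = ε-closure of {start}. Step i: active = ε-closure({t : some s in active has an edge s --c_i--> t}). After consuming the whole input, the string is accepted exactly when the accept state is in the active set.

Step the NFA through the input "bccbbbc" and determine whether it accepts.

S₀ = ε-closure({0}) = {0,2}
'b' @ 1: {1,2,3,4,6,8}
'c' @ 2: {1,2,3,4,6,8}
'c' @ 3: {1,2,3,4,6,8}
'b' @ 4: {1,2,3,4,5,6,7,8}  ✓accept
'b' @ 5: {1,2,3,4,5,6,7,8}  ✓accept
'b' @ 6: {1,2,3,4,5,6,7,8}  ✓accept
'c' @ 7: {1,2,3,4,6,8}
final: {1,2,3,4,6,8}; accept 5 not in set

Answer: REJECT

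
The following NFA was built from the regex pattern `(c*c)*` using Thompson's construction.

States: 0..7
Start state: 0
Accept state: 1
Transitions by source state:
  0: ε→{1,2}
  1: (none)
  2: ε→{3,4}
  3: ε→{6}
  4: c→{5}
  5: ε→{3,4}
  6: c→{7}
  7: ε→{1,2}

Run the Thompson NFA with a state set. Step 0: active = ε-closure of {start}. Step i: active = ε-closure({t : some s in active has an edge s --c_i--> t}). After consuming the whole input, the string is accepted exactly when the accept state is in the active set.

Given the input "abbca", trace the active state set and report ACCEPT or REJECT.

Answer: REJECT

Steps:
S₀ = ε-closure({0}) = {0,1,2,3,4,6}
'a' @ 1: {}  — no active states
rest 'bbca' ignored (set empty)
end set {} — state 1 not in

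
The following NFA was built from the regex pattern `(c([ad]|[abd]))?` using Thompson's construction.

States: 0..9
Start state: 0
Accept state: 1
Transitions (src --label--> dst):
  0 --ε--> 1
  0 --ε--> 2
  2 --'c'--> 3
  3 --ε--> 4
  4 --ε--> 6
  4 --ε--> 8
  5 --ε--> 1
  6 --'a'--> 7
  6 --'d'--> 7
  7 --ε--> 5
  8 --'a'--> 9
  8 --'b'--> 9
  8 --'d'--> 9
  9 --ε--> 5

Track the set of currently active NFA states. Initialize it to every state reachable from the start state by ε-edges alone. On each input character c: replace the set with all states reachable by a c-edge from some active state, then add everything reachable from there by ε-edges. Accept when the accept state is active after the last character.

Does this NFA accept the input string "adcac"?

S₀ = ε-closure({0}) = {0,1,2}
'a' @ 1: {}  — state set empty
rest 'dcac' ignored (set empty)
end set {} — state 1 not in

Answer: REJECT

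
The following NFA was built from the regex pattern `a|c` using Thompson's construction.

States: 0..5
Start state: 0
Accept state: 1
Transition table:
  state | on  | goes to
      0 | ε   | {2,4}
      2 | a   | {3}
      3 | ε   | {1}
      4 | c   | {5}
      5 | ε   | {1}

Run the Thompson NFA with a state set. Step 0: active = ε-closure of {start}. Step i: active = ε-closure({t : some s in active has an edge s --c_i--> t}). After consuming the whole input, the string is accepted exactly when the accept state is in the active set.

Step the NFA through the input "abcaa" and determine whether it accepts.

start: ε-closure({0}) = {0,2,4}
'a' @ 1: {1,3}  [accepting]
'b' @ 2: {}  — no active states
rest 'caa' ignored (set empty)
after full input: {}  (accept=1 not in)

Answer: REJECT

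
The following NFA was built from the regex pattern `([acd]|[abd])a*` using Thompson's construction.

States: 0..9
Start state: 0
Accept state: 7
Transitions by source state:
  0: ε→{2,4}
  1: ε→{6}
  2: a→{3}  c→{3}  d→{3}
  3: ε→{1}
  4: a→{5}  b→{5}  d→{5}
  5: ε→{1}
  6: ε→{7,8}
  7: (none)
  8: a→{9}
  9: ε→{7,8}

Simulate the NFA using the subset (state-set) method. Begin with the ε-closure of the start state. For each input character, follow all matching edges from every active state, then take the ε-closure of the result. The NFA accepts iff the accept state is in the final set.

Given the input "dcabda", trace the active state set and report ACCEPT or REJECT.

Answer: REJECT

Trace:
S₀ = ε-closure({0}) = {0,2,4}
'd' @ 1: {1,3,5,6,7,8}  [accepting]
'c' @ 2: {}  — dead — no transitions
rest 'abda' ignored (set empty)
end set {} — state 7 not in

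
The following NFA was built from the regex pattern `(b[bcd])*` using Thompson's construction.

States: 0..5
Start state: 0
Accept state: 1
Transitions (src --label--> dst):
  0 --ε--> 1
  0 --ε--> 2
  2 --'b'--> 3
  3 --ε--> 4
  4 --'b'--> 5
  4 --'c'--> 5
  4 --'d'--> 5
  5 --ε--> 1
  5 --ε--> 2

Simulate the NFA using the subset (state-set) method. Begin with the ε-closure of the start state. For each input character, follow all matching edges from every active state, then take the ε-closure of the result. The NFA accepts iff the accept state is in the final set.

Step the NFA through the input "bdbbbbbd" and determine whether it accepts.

initial (ε-close {0}): {0,1,2}
'b' @ 1: {3,4}
'd' @ 2: {1,2,5}  (accept∈set)
'b' @ 3: {3,4}
'b' @ 4: {1,2,5}  (accept∈set)
'b' @ 5: {3,4}
'b' @ 6: {1,2,5}  (accept∈set)
'b' @ 7: {3,4}
'd' @ 8: {1,2,5}  (accept∈set)
end set {1,2,5} — state 1 in

Answer: ACCEPT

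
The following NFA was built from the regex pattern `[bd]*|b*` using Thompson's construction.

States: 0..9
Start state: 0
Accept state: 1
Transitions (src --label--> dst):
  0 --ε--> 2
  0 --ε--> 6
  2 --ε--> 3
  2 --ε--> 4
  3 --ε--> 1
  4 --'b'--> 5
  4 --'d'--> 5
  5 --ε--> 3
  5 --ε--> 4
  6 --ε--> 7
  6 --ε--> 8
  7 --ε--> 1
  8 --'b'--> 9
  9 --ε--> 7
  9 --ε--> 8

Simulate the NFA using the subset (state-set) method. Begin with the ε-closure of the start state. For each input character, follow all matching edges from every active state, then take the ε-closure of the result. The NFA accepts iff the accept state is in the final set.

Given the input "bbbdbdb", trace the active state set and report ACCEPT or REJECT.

start: ε-closure({0}) = {0,1,2,3,4,6,7,8}
'b' @ 1: {1,3,4,5,7,8,9}  [accepting]
'b' @ 2: {1,3,4,5,7,8,9}  [accepting]
'b' @ 3: {1,3,4,5,7,8,9}  [accepting]
'd' @ 4: {1,3,4,5}  [accepting]
'b' @ 5: {1,3,4,5}  [accepting]
'd' @ 6: {1,3,4,5}  [accepting]
'b' @ 7: {1,3,4,5}  [accepting]
end set {1,3,4,5} — state 1 in

Answer: ACCEPT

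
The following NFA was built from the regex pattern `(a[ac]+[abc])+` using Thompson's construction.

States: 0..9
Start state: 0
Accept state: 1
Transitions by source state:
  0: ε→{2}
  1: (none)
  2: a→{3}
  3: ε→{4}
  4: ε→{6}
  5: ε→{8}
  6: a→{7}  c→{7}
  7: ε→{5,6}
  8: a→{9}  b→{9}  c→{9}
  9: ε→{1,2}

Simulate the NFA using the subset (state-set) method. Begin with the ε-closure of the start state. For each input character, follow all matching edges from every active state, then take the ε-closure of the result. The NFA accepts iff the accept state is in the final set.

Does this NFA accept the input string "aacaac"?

initial (ε-close {0}): {0,2}
'a' @ 1: {3,4,6}
'a' @ 2: {5,6,7,8}
'c' @ 3: {1,2,5,6,7,8,9}  [accepting]
'a' @ 4: {1,2,3,4,5,6,7,8,9}  [accepting]
'a' @ 5: {1,2,3,4,5,6,7,8,9}  [accepting]
'c' @ 6: {1,2,5,6,7,8,9}  [accepting]
final: {1,2,5,6,7,8,9}; accept 1 in set

Answer: ACCEPT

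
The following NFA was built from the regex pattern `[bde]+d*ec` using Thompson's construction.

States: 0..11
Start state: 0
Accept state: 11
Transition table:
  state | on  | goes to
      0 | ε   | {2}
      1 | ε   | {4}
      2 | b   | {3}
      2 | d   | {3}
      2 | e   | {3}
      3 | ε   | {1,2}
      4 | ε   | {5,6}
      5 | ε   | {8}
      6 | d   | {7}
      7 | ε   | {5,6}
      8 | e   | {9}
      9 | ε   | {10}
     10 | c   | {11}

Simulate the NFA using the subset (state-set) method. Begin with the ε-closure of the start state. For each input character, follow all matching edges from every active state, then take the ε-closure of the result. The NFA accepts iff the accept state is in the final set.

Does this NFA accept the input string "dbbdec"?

initial (ε-close {0}): {0,2}
'd' @ 1: {1,2,3,4,5,6,8}
'b' @ 2: {1,2,3,4,5,6,8}
'b' @ 3: {1,2,3,4,5,6,8}
'd' @ 4: {1,2,3,4,5,6,7,8}
'e' @ 5: {1,2,3,4,5,6,8,9,10}
'c' @ 6: {11}  (accept∈set)
end set {11} — state 11 in

Answer: ACCEPT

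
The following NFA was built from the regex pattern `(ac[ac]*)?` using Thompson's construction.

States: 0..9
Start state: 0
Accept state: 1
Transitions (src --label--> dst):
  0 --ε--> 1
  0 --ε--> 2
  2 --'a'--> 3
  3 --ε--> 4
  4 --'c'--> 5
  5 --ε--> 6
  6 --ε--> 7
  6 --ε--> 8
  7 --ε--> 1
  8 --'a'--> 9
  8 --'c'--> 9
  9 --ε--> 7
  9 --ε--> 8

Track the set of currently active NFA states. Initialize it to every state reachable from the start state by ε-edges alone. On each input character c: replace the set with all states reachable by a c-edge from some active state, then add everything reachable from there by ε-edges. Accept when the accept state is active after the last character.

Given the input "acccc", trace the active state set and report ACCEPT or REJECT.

Answer: ACCEPT

Steps:
S₀ = ε-closure({0}) = {0,1,2}
'a' @ 1: {3,4}
'c' @ 2: {1,5,6,7,8}  ✓accept
'c' @ 3: {1,7,8,9}  ✓accept
'c' @ 4: {1,7,8,9}  ✓accept
'c' @ 5: {1,7,8,9}  ✓accept
end set {1,7,8,9} — state 1 in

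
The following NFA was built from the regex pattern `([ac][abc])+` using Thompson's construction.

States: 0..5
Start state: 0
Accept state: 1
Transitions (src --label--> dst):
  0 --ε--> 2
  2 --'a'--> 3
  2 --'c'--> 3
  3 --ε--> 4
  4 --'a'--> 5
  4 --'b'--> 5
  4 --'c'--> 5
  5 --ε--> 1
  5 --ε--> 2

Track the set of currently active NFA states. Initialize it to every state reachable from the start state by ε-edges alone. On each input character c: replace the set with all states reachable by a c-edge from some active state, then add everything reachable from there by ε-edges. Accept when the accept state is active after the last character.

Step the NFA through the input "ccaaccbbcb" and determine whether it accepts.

Answer: REJECT

Trace:
S₀ = ε-closure({0}) = {0,2}
'c' @ 1: {3,4}
'c' @ 2: {1,2,5}  ✓accept
'a' @ 3: {3,4}
'a' @ 4: {1,2,5}  ✓accept
'c' @ 5: {3,4}
'c' @ 6: {1,2,5}  ✓accept
'b' @ 7: {}  — state set empty
rest 'bcb' ignored (set empty)
end set {} — state 1 not in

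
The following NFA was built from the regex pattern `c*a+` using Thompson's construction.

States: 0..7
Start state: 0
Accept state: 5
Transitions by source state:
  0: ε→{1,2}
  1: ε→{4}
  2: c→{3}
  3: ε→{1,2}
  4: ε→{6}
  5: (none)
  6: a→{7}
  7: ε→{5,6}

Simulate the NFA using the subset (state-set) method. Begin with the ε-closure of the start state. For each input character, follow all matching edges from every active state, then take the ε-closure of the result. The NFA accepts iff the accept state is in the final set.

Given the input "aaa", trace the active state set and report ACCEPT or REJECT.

initial (ε-close {0}): {0,1,2,4,6}
'a' @ 1: {5,6,7}  [accepting]
'a' @ 2: {5,6,7}  [accepting]
'a' @ 3: {5,6,7}  [accepting]
end set {5,6,7} — state 5 in

Answer: ACCEPT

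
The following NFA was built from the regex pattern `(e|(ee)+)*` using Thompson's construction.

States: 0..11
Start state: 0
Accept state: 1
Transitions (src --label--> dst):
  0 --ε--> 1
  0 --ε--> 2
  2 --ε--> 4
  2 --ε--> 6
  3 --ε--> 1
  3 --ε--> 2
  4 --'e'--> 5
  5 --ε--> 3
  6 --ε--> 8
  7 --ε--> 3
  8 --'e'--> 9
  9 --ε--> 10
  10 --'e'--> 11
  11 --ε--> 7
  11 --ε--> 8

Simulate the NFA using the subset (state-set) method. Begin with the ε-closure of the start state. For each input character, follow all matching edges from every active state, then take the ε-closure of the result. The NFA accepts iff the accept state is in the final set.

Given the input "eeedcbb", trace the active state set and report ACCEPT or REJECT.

initial (ε-close {0}): {0,1,2,4,6,8}
'e' @ 1: {1,2,3,4,5,6,8,9,10}  [accepting]
'e' @ 2: {1,2,3,4,5,6,7,8,9,10,11}  [accepting]
'e' @ 3: {1,2,3,4,5,6,7,8,9,10,11}  [accepting]
'd' @ 4: {}  — no active states
rest 'cbb' ignored (set empty)
after full input: {}  (accept=1 not in)

Answer: REJECT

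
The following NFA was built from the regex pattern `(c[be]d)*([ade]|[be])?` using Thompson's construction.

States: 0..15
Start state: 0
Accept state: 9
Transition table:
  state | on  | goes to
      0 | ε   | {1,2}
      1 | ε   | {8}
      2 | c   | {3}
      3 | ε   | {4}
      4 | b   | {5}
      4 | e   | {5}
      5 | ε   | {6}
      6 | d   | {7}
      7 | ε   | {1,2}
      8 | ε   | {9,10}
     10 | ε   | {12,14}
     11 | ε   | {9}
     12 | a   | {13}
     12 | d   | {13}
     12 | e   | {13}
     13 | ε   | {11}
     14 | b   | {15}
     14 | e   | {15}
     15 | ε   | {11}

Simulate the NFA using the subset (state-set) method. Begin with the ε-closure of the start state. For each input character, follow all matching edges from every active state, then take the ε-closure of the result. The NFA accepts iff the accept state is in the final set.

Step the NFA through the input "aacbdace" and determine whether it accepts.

Answer: REJECT

Trace:
initial (ε-close {0}): {0,1,2,8,9,10,12,14}
'a' @ 1: {9,11,13}  [accepting]
'a' @ 2: {}  — no active states
rest 'cbdace' ignored (set empty)
end set {} — state 9 not in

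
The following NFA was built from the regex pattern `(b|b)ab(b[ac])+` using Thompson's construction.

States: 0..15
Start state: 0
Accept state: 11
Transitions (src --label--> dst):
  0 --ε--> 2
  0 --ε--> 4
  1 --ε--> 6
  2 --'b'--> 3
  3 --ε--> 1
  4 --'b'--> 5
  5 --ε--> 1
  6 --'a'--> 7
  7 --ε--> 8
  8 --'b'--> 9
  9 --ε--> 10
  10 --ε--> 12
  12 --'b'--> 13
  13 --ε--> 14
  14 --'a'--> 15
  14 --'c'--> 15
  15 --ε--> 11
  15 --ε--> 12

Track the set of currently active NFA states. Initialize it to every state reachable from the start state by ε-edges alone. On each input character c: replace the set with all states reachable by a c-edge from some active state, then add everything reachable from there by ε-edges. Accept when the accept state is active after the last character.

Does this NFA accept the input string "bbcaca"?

start: ε-closure({0}) = {0,2,4}
'b' @ 1: {1,3,5,6}
'b' @ 2: {}  — state set empty
rest 'caca' ignored (set empty)
end set {} — state 11 not in

Answer: REJECT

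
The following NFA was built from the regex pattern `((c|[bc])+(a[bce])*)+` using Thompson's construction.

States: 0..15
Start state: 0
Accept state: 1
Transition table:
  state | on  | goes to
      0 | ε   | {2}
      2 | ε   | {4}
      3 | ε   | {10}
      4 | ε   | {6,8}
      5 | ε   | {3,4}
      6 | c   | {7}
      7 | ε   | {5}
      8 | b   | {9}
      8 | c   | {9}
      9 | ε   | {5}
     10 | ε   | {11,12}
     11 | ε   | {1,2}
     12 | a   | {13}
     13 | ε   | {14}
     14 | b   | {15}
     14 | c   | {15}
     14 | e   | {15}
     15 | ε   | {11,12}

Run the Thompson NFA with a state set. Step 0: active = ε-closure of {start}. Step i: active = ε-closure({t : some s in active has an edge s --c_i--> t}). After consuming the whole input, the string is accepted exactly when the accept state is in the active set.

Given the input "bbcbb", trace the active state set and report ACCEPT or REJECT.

S₀ = ε-closure({0}) = {0,2,4,6,8}
'b' @ 1: {1,2,3,4,5,6,8,9,10,11,12}  [accepting]
'b' @ 2: {1,2,3,4,5,6,8,9,10,11,12}  [accepting]
'c' @ 3: {1,2,3,4,5,6,7,8,9,10,11,12}  [accepting]
'b' @ 4: {1,2,3,4,5,6,8,9,10,11,12}  [accepting]
'b' @ 5: {1,2,3,4,5,6,8,9,10,11,12}  [accepting]
after full input: {1,2,3,4,5,6,8,9,10,11,12}  (accept=1 in)

Answer: ACCEPT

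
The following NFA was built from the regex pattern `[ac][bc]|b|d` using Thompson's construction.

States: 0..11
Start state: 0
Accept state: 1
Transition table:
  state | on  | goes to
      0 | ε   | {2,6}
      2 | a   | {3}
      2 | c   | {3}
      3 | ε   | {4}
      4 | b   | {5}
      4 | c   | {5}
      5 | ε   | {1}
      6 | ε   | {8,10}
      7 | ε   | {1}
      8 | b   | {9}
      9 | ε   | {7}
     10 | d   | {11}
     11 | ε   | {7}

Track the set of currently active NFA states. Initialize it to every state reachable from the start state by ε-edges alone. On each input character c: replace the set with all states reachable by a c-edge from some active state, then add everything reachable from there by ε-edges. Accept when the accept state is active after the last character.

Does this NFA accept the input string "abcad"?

Answer: REJECT

Trace:
S₀ = ε-closure({0}) = {0,2,6,8,10}
'a' @ 1: {3,4}
'b' @ 2: {1,5}  (accept∈set)
'c' @ 3: {}  — no active states
rest 'ad' ignored (set empty)
end set {} — state 1 not in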